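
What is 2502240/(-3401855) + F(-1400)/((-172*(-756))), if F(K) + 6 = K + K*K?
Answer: 633748152019/44235000936 ≈ 14.327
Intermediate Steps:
F(K) = -6 + K + K² (F(K) = -6 + (K + K*K) = -6 + (K + K²) = -6 + K + K²)
2502240/(-3401855) + F(-1400)/((-172*(-756))) = 2502240/(-3401855) + (-6 - 1400 + (-1400)²)/((-172*(-756))) = 2502240*(-1/3401855) + (-6 - 1400 + 1960000)/130032 = -500448/680371 + 1958594*(1/130032) = -500448/680371 + 979297/65016 = 633748152019/44235000936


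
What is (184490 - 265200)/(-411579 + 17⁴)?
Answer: 40355/164029 ≈ 0.24602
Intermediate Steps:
(184490 - 265200)/(-411579 + 17⁴) = -80710/(-411579 + 83521) = -80710/(-328058) = -80710*(-1/328058) = 40355/164029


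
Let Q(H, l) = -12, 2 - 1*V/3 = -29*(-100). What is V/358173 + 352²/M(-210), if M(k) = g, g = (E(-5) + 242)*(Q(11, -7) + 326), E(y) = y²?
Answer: 2425009990/1668250443 ≈ 1.4536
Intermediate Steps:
V = -8694 (V = 6 - (-87)*(-100) = 6 - 3*2900 = 6 - 8700 = -8694)
g = 83838 (g = ((-5)² + 242)*(-12 + 326) = (25 + 242)*314 = 267*314 = 83838)
M(k) = 83838
V/358173 + 352²/M(-210) = -8694/358173 + 352²/83838 = -8694*1/358173 + 123904*(1/83838) = -966/39797 + 61952/41919 = 2425009990/1668250443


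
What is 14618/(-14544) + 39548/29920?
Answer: 269171/849915 ≈ 0.31670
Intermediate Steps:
14618/(-14544) + 39548/29920 = 14618*(-1/14544) + 39548*(1/29920) = -7309/7272 + 9887/7480 = 269171/849915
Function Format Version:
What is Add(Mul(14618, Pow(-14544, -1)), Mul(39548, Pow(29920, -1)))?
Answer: Rational(269171, 849915) ≈ 0.31670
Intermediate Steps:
Add(Mul(14618, Pow(-14544, -1)), Mul(39548, Pow(29920, -1))) = Add(Mul(14618, Rational(-1, 14544)), Mul(39548, Rational(1, 29920))) = Add(Rational(-7309, 7272), Rational(9887, 7480)) = Rational(269171, 849915)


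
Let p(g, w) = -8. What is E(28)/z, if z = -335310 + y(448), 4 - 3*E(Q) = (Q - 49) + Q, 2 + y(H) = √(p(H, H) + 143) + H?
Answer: 334864/112133898361 + 3*√15/112133898361 ≈ 2.9864e-6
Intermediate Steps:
y(H) = -2 + H + 3*√15 (y(H) = -2 + (√(-8 + 143) + H) = -2 + (√135 + H) = -2 + (3*√15 + H) = -2 + (H + 3*√15) = -2 + H + 3*√15)
E(Q) = 53/3 - 2*Q/3 (E(Q) = 4/3 - ((Q - 49) + Q)/3 = 4/3 - ((-49 + Q) + Q)/3 = 4/3 - (-49 + 2*Q)/3 = 4/3 + (49/3 - 2*Q/3) = 53/3 - 2*Q/3)
z = -334864 + 3*√15 (z = -335310 + (-2 + 448 + 3*√15) = -335310 + (446 + 3*√15) = -334864 + 3*√15 ≈ -3.3485e+5)
E(28)/z = (53/3 - ⅔*28)/(-334864 + 3*√15) = (53/3 - 56/3)/(-334864 + 3*√15) = -1/(-334864 + 3*√15)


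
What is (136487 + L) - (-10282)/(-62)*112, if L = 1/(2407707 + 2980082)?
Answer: 19694012070676/167021459 ≈ 1.1791e+5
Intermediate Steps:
L = 1/5387789 ≈ 1.8560e-7
(136487 + L) - (-10282)/(-62)*112 = (136487 + 1/5387789) - (-10282)/(-62)*112 = 735363157244/5387789 - (-10282)*(-1)/62*112 = 735363157244/5387789 - 106*97/62*112 = 735363157244/5387789 - 5141/31*112 = 735363157244/5387789 - 575792/31 = 19694012070676/167021459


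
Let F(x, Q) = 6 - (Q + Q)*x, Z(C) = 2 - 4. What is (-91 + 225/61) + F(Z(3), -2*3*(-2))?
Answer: -2032/61 ≈ -33.311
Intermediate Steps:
Z(C) = -2
F(x, Q) = 6 - 2*Q*x
(-91 + 225/61) + F(Z(3), -2*3*(-2)) = (-91 + 225/61) + (6 - 2*-2*3*(-2)*(-2)) = (-91 + 225*(1/61)) + (6 - 2*(-6*(-2))*(-2)) = (-91 + 225/61) + (6 - 2*12*(-2)) = -5326/61 + (6 + 48) = -5326/61 + 54 = -2032/61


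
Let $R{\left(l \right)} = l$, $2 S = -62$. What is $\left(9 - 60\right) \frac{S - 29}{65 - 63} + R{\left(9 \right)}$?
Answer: $1539$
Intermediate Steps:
$S = -31$ ($S = \frac{1}{2} \left(-62\right) = -31$)
$\left(9 - 60\right) \frac{S - 29}{65 - 63} + R{\left(9 \right)} = \left(9 - 60\right) \frac{-31 - 29}{65 - 63} + 9 = \left(9 - 60\right) \left(- \frac{60}{2}\right) + 9 = - 51 \left(\left(-60\right) \frac{1}{2}\right) + 9 = \left(-51\right) \left(-30\right) + 9 = 1530 + 9 = 1539$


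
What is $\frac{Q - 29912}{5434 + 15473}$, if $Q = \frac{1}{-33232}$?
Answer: $- \frac{331345195}{231593808} \approx -1.4307$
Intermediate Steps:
$Q = - \frac{1}{33232} \approx -3.0091 \cdot 10^{-5}$
$\frac{Q - 29912}{5434 + 15473} = \frac{- \frac{1}{33232} - 29912}{5434 + 15473} = - \frac{994035585}{33232 \cdot 20907} = \left(- \frac{994035585}{33232}\right) \frac{1}{20907} = - \frac{331345195}{231593808}$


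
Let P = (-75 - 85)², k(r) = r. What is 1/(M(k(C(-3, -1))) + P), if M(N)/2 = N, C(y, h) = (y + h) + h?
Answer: 1/25590 ≈ 3.9078e-5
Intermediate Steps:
C(y, h) = y + 2*h (C(y, h) = (h + y) + h = y + 2*h)
M(N) = 2*N
P = 25600 (P = (-160)² = 25600)
1/(M(k(C(-3, -1))) + P) = 1/(2*(-3 + 2*(-1)) + 25600) = 1/(2*(-3 - 2) + 25600) = 1/(2*(-5) + 25600) = 1/(-10 + 25600) = 1/25590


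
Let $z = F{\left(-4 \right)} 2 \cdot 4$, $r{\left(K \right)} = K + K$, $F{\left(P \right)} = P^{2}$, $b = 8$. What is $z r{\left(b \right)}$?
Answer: $2048$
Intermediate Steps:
$r{\left(K \right)} = 2 K$
$z = 128$ ($z = \left(-4\right)^{2} \cdot 2 \cdot 4 = 16 \cdot 2 \cdot 4 = 32 \cdot 4 = 128$)
$z r{\left(b \right)} = 128 \cdot 2 \cdot 8 = 128 \cdot 16 = 2048$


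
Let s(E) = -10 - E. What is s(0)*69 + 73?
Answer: -617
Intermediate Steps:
s(0)*69 + 73 = (-10 - 1*0)*69 + 73 = (-10 + 0)*69 + 73 = -10*69 + 73 = -690 + 73 = -617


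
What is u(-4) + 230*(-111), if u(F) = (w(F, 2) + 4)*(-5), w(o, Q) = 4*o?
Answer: -25470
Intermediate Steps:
u(F) = -20 - 20*F (u(F) = (4*F + 4)*(-5) = (4 + 4*F)*(-5) = -20 - 20*F)
u(-4) + 230*(-111) = (-20 - 20*(-4)) + 230*(-111) = (-20 + 80) - 25530 = 60 - 25530 = -25470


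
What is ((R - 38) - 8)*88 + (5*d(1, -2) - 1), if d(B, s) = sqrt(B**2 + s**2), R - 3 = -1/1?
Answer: -3873 + 5*sqrt(5) ≈ -3861.8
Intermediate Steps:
R = 2 (R = 3 - 1/1 = 3 + 1*(-1) = 3 - 1 = 2)
((R - 38) - 8)*88 + (5*d(1, -2) - 1) = ((2 - 38) - 8)*88 + (5*sqrt(1**2 + (-2)**2) - 1) = (-36 - 8)*88 + (5*sqrt(1 + 4) - 1) = -44*88 + (5*sqrt(5) - 1) = -3872 + (-1 + 5*sqrt(5)) = -3873 + 5*sqrt(5)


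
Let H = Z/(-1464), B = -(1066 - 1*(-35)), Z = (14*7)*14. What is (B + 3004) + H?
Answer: 696155/366 ≈ 1902.1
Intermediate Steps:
Z = 1372 (Z = 98*14 = 1372)
B = -1101 (B = -(1066 + 35) = -1*1101 = -1101)
H = -343/366 (H = 1372/(-1464) = 1372*(-1/1464) = -343/366 ≈ -0.93716)
(B + 3004) + H = (-1101 + 3004) - 343/366 = 1903 - 343/366 = 696155/366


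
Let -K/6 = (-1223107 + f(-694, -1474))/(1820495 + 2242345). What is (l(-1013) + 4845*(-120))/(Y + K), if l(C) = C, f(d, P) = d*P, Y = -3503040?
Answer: 394375138820/2372048305449 ≈ 0.16626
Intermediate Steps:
f(d, P) = P*d
K = 200151/677140 (K = -6*(-1223107 - 1474*(-694))/(1820495 + 2242345) = -6*(-1223107 + 1022956)/4062840 = -(-1200906)/4062840 = -6*(-66717/1354280) = 200151/677140 ≈ 0.29558)
(l(-1013) + 4845*(-120))/(Y + K) = (-1013 + 4845*(-120))/(-3503040 + 200151/677140) = (-1013 - 581400)/(-2372048305449/677140) = -582413*(-677140/2372048305449) = 394375138820/2372048305449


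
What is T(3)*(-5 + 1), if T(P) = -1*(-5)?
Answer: -20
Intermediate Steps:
T(P) = 5
T(3)*(-5 + 1) = 5*(-5 + 1) = 5*(-4) = -20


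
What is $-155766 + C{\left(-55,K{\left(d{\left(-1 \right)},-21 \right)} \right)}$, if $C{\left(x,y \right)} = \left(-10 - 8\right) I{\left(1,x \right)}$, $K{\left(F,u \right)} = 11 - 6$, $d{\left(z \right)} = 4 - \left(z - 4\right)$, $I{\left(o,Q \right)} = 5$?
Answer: $-155856$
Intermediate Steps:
$d{\left(z \right)} = 8 - z$ ($d{\left(z \right)} = 4 - \left(-4 + z\right) = 8 - z$)
$K{\left(F,u \right)} = 5$ ($K{\left(F,u \right)} = 11 - 6 = 5$)
$C{\left(x,y \right)} = -90$ ($C{\left(x,y \right)} = \left(-10 - 8\right) 5 = \left(-18\right) 5 = -90$)
$-155766 + C{\left(-55,K{\left(d{\left(-1 \right)},-21 \right)} \right)} = -155766 - 90 = -155856$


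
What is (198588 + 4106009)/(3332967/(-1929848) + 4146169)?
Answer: 8307217911256/8001472619345 ≈ 1.0382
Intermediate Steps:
(198588 + 4106009)/(3332967/(-1929848) + 4146169) = 4304597/(3332967*(-1/1929848) + 4146169) = 4304597/(-3332967/1929848 + 4146169) = 4304597/(8001472619345/1929848) = 4304597*(1929848/8001472619345) = 8307217911256/8001472619345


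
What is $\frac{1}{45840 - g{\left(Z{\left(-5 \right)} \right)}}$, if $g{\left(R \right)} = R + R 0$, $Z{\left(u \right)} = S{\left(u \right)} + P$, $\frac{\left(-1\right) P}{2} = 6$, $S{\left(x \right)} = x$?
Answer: $\frac{1}{45857} \approx 2.1807 \cdot 10^{-5}$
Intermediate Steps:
$P = -12$ ($P = \left(-2\right) 6 = -12$)
$Z{\left(u \right)} = -12 + u$ ($Z{\left(u \right)} = u - 12 = -12 + u$)
$g{\left(R \right)} = R$ ($g{\left(R \right)} = R + 0 = R$)
$\frac{1}{45840 - g{\left(Z{\left(-5 \right)} \right)}} = \frac{1}{45840 - \left(-12 - 5\right)} = \frac{1}{45840 - -17} = \frac{1}{45840 + 17} = \frac{1}{45857}$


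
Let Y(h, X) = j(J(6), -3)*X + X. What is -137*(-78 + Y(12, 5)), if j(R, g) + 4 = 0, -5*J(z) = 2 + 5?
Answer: 12741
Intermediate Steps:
J(z) = -7/5 (J(z) = -(2 + 5)/5 = -1/5*7 = -7/5)
j(R, g) = -4 (j(R, g) = -4 + 0 = -4)
Y(h, X) = -3*X (Y(h, X) = -4*X + X = -3*X)
-137*(-78 + Y(12, 5)) = -137*(-78 - 3*5) = -137*(-78 - 15) = -137*(-93) = 12741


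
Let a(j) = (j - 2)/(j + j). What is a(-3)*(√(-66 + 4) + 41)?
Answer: 205/6 + 5*I*√62/6 ≈ 34.167 + 6.5617*I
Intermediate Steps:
a(j) = (-2 + j)/(2*j) (a(j) = (-2 + j)/((2*j)) = (-2 + j)*(1/(2*j)) = (-2 + j)/(2*j))
a(-3)*(√(-66 + 4) + 41) = ((½)*(-2 - 3)/(-3))*(√(-66 + 4) + 41) = ((½)*(-⅓)*(-5))*(√(-62) + 41) = 5*(I*√62 + 41)/6 = 5*(41 + I*√62)/6 = 205/6 + 5*I*√62/6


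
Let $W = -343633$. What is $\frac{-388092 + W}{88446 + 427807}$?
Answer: $- \frac{731725}{516253} \approx -1.4174$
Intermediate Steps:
$\frac{-388092 + W}{88446 + 427807} = \frac{-388092 - 343633}{88446 + 427807} = - \frac{731725}{516253}$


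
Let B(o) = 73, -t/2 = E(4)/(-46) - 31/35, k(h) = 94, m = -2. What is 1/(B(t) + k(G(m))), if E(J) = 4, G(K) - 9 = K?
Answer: 1/167 ≈ 0.0059880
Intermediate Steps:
G(K) = 9 + K
t = 1566/805 (t = -2*(4/(-46) - 31/35) = -2*(4*(-1/46) - 31*1/35) = -2*(-2/23 - 31/35) = -2*(-783/805) = 1566/805 ≈ 1.9453)
1/(B(t) + k(G(m))) = 1/(73 + 94) = 1/167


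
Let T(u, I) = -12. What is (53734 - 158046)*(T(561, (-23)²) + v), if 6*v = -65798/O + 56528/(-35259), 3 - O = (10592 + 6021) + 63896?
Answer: 5387904318579172/4257841581 ≈ 1.2654e+6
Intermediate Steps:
O = -80506 (O = 3 - ((10592 + 6021) + 63896) = 3 - (16613 + 63896) = 3 - 1*80509 = 3 - 80509 = -80506)
v = -1115435743/8515683162 (v = (-65798/(-80506) + 56528/(-35259))/6 = (-65798*(-1/80506) + 56528*(-1/35259))/6 = (32899/40253 - 56528/35259)/6 = (⅙)*(-1115435743/1419280527) = -1115435743/8515683162 ≈ -0.13099)
(53734 - 158046)*(T(561, (-23)²) + v) = (53734 - 158046)*(-12 - 1115435743/8515683162) = -104312*(-103303633687/8515683162) = 5387904318579172/4257841581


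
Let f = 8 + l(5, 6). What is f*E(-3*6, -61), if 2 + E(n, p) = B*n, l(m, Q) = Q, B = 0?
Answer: -28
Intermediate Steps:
E(n, p) = -2 (E(n, p) = -2 + 0*n = -2 + 0 = -2)
f = 14 (f = 8 + 6 = 14)
f*E(-3*6, -61) = 14*(-2) = -28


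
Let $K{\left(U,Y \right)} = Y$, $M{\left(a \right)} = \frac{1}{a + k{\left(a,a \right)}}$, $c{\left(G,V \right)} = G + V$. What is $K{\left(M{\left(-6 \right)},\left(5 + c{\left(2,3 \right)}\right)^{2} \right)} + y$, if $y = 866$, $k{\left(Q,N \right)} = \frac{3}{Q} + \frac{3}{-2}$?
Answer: $966$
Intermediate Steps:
$k{\left(Q,N \right)} = - \frac{3}{2} + \frac{3}{Q}$ ($k{\left(Q,N \right)} = \frac{3}{Q} + 3 \left(- \frac{1}{2}\right) = \frac{3}{Q} - \frac{3}{2} = - \frac{3}{2} + \frac{3}{Q}$)
$M{\left(a \right)} = \frac{1}{- \frac{3}{2} + a + \frac{3}{a}}$ ($M{\left(a \right)} = \frac{1}{a - \left(\frac{3}{2} - \frac{3}{a}\right)} = \frac{1}{- \frac{3}{2} + a + \frac{3}{a}}$)
$K{\left(M{\left(-6 \right)},\left(5 + c{\left(2,3 \right)}\right)^{2} \right)} + y = \left(5 + \left(2 + 3\right)\right)^{2} + 866 = \left(5 + 5\right)^{2} + 866 = 10^{2} + 866 = 100 + 866 = 966$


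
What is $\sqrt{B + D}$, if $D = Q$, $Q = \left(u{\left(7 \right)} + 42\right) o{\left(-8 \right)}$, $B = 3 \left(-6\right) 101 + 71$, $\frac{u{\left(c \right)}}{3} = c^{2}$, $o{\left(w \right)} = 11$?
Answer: $2 \sqrt{83} \approx 18.221$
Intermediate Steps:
$u{\left(c \right)} = 3 c^{2}$
$B = -1747$ ($B = \left(-18\right) 101 + 71 = -1818 + 71 = -1747$)
$Q = 2079$ ($Q = \left(3 \cdot 7^{2} + 42\right) 11 = \left(3 \cdot 49 + 42\right) 11 = \left(147 + 42\right) 11 = 189 \cdot 11 = 2079$)
$D = 2079$
$\sqrt{B + D} = \sqrt{-1747 + 2079} = \sqrt{332} = 2 \sqrt{83}$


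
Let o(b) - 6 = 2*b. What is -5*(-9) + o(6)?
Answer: 63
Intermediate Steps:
o(b) = 6 + 2*b
-5*(-9) + o(6) = -5*(-9) + (6 + 2*6) = 45 + (6 + 12) = 45 + 18 = 63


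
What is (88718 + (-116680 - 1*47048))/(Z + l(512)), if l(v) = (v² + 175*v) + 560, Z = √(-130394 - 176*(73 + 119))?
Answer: -13213161520/62059136301 + 37505*I*√164186/62059136301 ≈ -0.21291 + 0.00024488*I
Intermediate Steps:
Z = I*√164186 (Z = √(-130394 - 176*192) = √(-130394 - 33792) = √(-164186) = I*√164186 ≈ 405.2*I)
l(v) = 560 + v² + 175*v
(88718 + (-116680 - 1*47048))/(Z + l(512)) = (88718 + (-116680 - 1*47048))/(I*√164186 + (560 + 512² + 175*512)) = (88718 + (-116680 - 47048))/(I*√164186 + (560 + 262144 + 89600)) = (88718 - 163728)/(I*√164186 + 352304) = -75010/(352304 + I*√164186)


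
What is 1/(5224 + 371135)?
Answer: 1/376359 ≈ 2.6570e-6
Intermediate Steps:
1/(5224 + 371135) = 1/376359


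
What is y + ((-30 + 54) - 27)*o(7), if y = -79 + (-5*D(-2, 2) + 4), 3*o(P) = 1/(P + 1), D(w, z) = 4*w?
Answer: -281/8 ≈ -35.125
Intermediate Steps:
o(P) = 1/(3*(1 + P)) (o(P) = 1/(3*(P + 1)) = 1/(3*(1 + P)))
y = -35 (y = -79 + (-20*(-2) + 4) = -79 + (-5*(-8) + 4) = -79 + (40 + 4) = -79 + 44 = -35)
y + ((-30 + 54) - 27)*o(7) = -35 + ((-30 + 54) - 27)*(1/(3*(1 + 7))) = -35 + (24 - 27)*((1/3)/8) = -35 - 1/8 = -281/8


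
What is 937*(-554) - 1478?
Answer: -520576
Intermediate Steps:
937*(-554) - 1478 = -519098 - 1478 = -520576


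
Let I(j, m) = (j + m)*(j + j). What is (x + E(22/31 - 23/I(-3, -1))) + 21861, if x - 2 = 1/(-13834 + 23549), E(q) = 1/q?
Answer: 1571463822/71891 ≈ 21859.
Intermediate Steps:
I(j, m) = 2*j*(j + m) (I(j, m) = (j + m)*(2*j) = 2*j*(j + m))
x = 19431/9715 (x = 2 + 1/(-13834 + 23549) = 2 + 1/9715 = 19431/9715 ≈ 2.0001)
(x + E(22/31 - 23/I(-3, -1))) + 21861 = (19431/9715 + 1/(22/31 - 23*(-1/(6*(-3 - 1))))) + 21861 = (19431/9715 + 1/(22*(1/31) - 23/(2*(-3)*(-4)))) + 21861 = (19431/9715 + 1/(22/31 - 23/24)) + 21861 = (19431/9715 + 1/(-185/744)) + 21861 = (19431/9715 - 744/185) + 21861 = -145329/71891 + 21861 = 1571463822/71891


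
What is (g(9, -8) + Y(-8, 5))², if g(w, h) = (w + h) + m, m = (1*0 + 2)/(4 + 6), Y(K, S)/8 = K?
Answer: 98596/25 ≈ 3943.8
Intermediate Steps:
Y(K, S) = 8*K
m = ⅕ (m = (0 + 2)/10 = 2*(⅒) = ⅕ ≈ 0.20000)
g(w, h) = ⅕ + h + w (g(w, h) = (w + h) + ⅕ = (h + w) + ⅕ = ⅕ + h + w)
(g(9, -8) + Y(-8, 5))² = ((⅕ - 8 + 9) + 8*(-8))² = (6/5 - 64)² = (-314/5)² = 98596/25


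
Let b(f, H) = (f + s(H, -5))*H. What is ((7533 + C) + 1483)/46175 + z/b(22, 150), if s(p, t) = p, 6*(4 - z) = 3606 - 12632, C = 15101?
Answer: 83023907/142957800 ≈ 0.58076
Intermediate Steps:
z = 4525/3 (z = 4 - (3606 - 12632)/6 = 4 - ⅙*(-9026) = 4 + 4513/3 = 4525/3 ≈ 1508.3)
b(f, H) = H*(H + f) (b(f, H) = (f + H)*H = (H + f)*H = H*(H + f))
((7533 + C) + 1483)/46175 + z/b(22, 150) = ((7533 + 15101) + 1483)/46175 + 4525/(3*((150*(150 + 22)))) = (22634 + 1483)*(1/46175) + 4525/(3*((150*172))) = 24117*(1/46175) + (4525/3)/25800 = 24117/46175 + (4525/3)*(1/25800) = 24117/46175 + 181/3096 = 83023907/142957800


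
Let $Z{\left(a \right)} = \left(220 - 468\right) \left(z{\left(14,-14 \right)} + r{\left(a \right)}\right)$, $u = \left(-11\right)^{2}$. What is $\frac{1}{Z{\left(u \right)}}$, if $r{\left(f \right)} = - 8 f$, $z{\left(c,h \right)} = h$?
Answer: $\frac{1}{243536} \approx 4.1062 \cdot 10^{-6}$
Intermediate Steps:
$u = 121$
$Z{\left(a \right)} = 3472 + 1984 a$ ($Z{\left(a \right)} = \left(220 - 468\right) \left(-14 - 8 a\right) = - 248 \left(-14 - 8 a\right) = 3472 + 1984 a$)
$\frac{1}{Z{\left(u \right)}} = \frac{1}{3472 + 1984 \cdot 121} = \frac{1}{3472 + 240064} = \frac{1}{243536}$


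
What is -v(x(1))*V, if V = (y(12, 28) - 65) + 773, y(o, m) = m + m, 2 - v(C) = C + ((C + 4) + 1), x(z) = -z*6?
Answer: -6876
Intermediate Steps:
x(z) = -6*z
v(C) = -3 - 2*C (v(C) = 2 - (C + ((C + 4) + 1)) = 2 - (C + ((4 + C) + 1)) = 2 - (C + (5 + C)) = 2 - (5 + 2*C) = 2 + (-5 - 2*C) = -3 - 2*C)
y(o, m) = 2*m
V = 764 (V = (2*28 - 65) + 773 = (56 - 65) + 773 = -9 + 773 = 764)
-v(x(1))*V = -(-3 - (-12))*764 = -(-3 - 2*(-6))*764 = -(-3 + 12)*764 = -9*764 = -1*6876 = -6876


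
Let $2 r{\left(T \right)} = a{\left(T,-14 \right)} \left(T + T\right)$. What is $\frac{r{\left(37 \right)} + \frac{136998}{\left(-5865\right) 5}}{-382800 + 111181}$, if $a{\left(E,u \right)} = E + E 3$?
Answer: $- \frac{53482234}{2655075725} \approx -0.020143$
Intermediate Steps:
$a{\left(E,u \right)} = 4 E$ ($a{\left(E,u \right)} = E + 3 E = 4 E$)
$r{\left(T \right)} = 4 T^{2}$ ($r{\left(T \right)} = \frac{4 T \left(T + T\right)}{2} = \frac{4 T 2 T}{2} = \frac{8 T^{2}}{2} = 4 T^{2}$)
$\frac{r{\left(37 \right)} + \frac{136998}{\left(-5865\right) 5}}{-382800 + 111181} = \frac{4 \cdot 37^{2} + \frac{136998}{\left(-5865\right) 5}}{-382800 + 111181} = \frac{4 \cdot 1369 + \frac{136998}{-29325}}{-271619} = \left(5476 + 136998 \left(- \frac{1}{29325}\right)\right) \left(- \frac{1}{271619}\right) = \left(5476 - \frac{45666}{9775}\right) \left(- \frac{1}{271619}\right) = \frac{53482234}{9775} \left(- \frac{1}{271619}\right) = - \frac{53482234}{2655075725}$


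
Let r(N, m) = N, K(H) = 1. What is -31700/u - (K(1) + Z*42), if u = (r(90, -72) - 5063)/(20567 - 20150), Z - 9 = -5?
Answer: 12378463/4973 ≈ 2489.1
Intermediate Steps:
Z = 4 (Z = 9 - 5 = 4)
u = -4973/417 (u = (90 - 5063)/(20567 - 20150) = -4973/417 ≈ -11.926)
-31700/u - (K(1) + Z*42) = -31700/(-4973/417) - (1 + 4*42) = -31700*(-417/4973) - (1 + 168) = 13218900/4973 - 1*169 = 13218900/4973 - 169 = 12378463/4973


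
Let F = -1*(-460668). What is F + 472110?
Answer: 932778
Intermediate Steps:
F = 460668
F + 472110 = 460668 + 472110 = 932778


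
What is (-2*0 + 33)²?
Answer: 1089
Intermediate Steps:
(-2*0 + 33)² = (0 + 33)² = 33² = 1089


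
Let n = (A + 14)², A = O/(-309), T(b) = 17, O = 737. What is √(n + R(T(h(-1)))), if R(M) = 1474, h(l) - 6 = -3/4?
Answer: √153619915/309 ≈ 40.111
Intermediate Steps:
h(l) = 21/4 (h(l) = 6 - 3/4 = 6 - 3*¼ = 6 - ¾ = 21/4)
A = -737/309 (A = 737/(-309) = 737*(-1/309) = -737/309 ≈ -2.3851)
n = 12880921/95481 (n = (-737/309 + 14)² = (3589/309)² = 12880921/95481 ≈ 134.91)
√(n + R(T(h(-1)))) = √(12880921/95481 + 1474) = √(153619915/95481) = √153619915/309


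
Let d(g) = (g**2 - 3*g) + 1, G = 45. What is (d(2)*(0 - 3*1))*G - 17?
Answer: 118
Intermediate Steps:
d(g) = 1 + g**2 - 3*g
(d(2)*(0 - 3*1))*G - 17 = ((1 + 2**2 - 3*2)*(0 - 3*1))*45 - 17 = ((1 + 4 - 6)*(0 - 3))*45 - 17 = -1*(-3)*45 - 17 = 3*45 - 17 = 135 - 17 = 118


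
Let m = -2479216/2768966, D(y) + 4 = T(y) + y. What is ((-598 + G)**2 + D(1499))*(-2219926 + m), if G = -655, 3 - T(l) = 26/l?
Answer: -7240094724072525094422/2075340017 ≈ -3.4886e+12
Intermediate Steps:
T(l) = 3 - 26/l
D(y) = -1 + y - 26/y (D(y) = -4 + ((3 - 26/y) + y) = -4 + (3 + y - 26/y) = -1 + y - 26/y)
m = -1239608/1384483 (m = -2479216*1/2768966 = -1239608/1384483 ≈ -0.89536)
((-598 + G)**2 + D(1499))*(-2219926 + m) = ((-598 - 655)**2 + (-1 + 1499 - 26/1499))*(-2219926 - 1239608/1384483) = ((-1253)**2 + (-1 + 1499 - 26*1/1499))*(-3073451047866/1384483) = (1570009 + (-1 + 1499 - 26/1499))*(-3073451047866/1384483) = (1570009 + 2245476/1499)*(-3073451047866/1384483) = (2355688967/1499)*(-3073451047866/1384483) = -7240094724072525094422/2075340017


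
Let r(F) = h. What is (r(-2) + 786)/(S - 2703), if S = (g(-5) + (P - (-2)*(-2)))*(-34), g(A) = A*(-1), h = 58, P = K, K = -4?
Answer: -844/2601 ≈ -0.32449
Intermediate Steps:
P = -4
g(A) = -A
r(F) = 58
S = 102 (S = (-1*(-5) + (-4 - (-2)*(-2)))*(-34) = (5 + (-4 - 1*4))*(-34) = (5 + (-4 - 4))*(-34) = (5 - 8)*(-34) = -3*(-34) = 102)
(r(-2) + 786)/(S - 2703) = (58 + 786)/(102 - 2703) = 844/(-2601) = 844*(-1/2601) = -844/2601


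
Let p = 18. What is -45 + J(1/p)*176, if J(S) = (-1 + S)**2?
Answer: 9071/81 ≈ 111.99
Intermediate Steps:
-45 + J(1/p)*176 = -45 + (-1 + 1/18)**2*176 = -45 + (-17/18)**2*176 = -45 + (289/324)*176 = -45 + 12716/81 = 9071/81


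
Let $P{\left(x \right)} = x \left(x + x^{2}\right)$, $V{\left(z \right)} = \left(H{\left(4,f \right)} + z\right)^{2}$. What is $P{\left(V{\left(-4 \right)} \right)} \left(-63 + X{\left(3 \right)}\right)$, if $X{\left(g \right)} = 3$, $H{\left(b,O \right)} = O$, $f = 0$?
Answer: $-261120$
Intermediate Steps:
$V{\left(z \right)} = z^{2}$ ($V{\left(z \right)} = \left(0 + z\right)^{2} = z^{2}$)
$P{\left(V{\left(-4 \right)} \right)} \left(-63 + X{\left(3 \right)}\right) = \left(\left(-4\right)^{2}\right)^{2} \left(1 + \left(-4\right)^{2}\right) \left(-63 + 3\right) = 16^{2} \left(1 + 16\right) \left(-60\right) = 256 \cdot 17 \left(-60\right) = 4352 \left(-60\right) = -261120$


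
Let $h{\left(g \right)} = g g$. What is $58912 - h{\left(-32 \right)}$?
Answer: $57888$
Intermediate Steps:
$h{\left(g \right)} = g^{2}$
$58912 - h{\left(-32 \right)} = 58912 - \left(-32\right)^{2} = 58912 - 1024 = 57888$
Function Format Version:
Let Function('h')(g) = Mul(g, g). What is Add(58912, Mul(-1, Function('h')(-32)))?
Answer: 57888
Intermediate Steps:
Function('h')(g) = Pow(g, 2)
Add(58912, Mul(-1, Function('h')(-32))) = Add(58912, Mul(-1, Pow(-32, 2))) = Add(58912, Mul(-1, 1024)) = Add(58912, -1024) = 57888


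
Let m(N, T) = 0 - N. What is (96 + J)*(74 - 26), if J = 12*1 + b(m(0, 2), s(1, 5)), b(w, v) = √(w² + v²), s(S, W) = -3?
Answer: 5328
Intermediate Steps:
m(N, T) = -N
b(w, v) = √(v² + w²)
J = 15 (J = 12*1 + √((-3)² + (-1*0)²) = 12 + √(9 + 0²) = 12 + √(9 + 0) = 12 + √9 = 12 + 3 = 15)
(96 + J)*(74 - 26) = (96 + 15)*(74 - 26) = 111*48 = 5328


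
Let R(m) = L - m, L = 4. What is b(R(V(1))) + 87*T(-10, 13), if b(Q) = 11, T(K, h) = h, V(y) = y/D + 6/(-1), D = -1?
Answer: 1142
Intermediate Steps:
V(y) = -6 - y (V(y) = y/(-1) + 6/(-1) = y*(-1) + 6*(-1) = -y - 6 = -6 - y)
R(m) = 4 - m
b(R(V(1))) + 87*T(-10, 13) = 11 + 87*13 = 11 + 1131 = 1142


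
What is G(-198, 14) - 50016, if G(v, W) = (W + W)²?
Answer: -49232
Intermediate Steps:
G(v, W) = 4*W² (G(v, W) = (2*W)² = 4*W²)
G(-198, 14) - 50016 = 4*14² - 50016 = 4*196 - 50016 = 784 - 50016 = -49232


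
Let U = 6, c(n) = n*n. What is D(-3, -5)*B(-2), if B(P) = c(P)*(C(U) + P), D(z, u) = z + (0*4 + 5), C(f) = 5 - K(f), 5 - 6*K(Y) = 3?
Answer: 64/3 ≈ 21.333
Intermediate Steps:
K(Y) = ⅓ (K(Y) = ⅚ - ⅙*3 = ⅚ - ½ = ⅓)
c(n) = n²
C(f) = 14/3 (C(f) = 5 - 1*⅓ = 5 - ⅓ = 14/3)
D(z, u) = 5 + z (D(z, u) = z + (0 + 5) = z + 5 = 5 + z)
B(P) = P²*(14/3 + P)
D(-3, -5)*B(-2) = (5 - 3)*((-2)²*(14/3 - 2)) = 2*(4*(8/3)) = 2*(32/3) = 64/3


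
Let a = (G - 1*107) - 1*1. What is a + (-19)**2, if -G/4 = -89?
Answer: 609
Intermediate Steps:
G = 356 (G = -4*(-89) = 356)
a = 248 (a = (356 - 1*107) - 1*1 = (356 - 107) - 1 = 249 - 1 = 248)
a + (-19)**2 = 248 + (-19)**2 = 248 + 361 = 609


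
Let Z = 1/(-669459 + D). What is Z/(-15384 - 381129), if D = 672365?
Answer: -1/1152266778 ≈ -8.6785e-10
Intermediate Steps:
Z = 1/2906 (Z = 1/(-669459 + 672365) = 1/2906 ≈ 0.00034412)
Z/(-15384 - 381129) = 1/(2906*(-15384 - 381129)) = (1/2906)/(-396513) = (1/2906)*(-1/396513) = -1/1152266778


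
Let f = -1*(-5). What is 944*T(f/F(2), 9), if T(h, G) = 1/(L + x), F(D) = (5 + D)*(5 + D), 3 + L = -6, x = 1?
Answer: -118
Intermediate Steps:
L = -9 (L = -3 - 6 = -9)
F(D) = (5 + D)**2
f = 5
T(h, G) = -1/8 (T(h, G) = 1/(-9 + 1) = 1/(-8) = -1/8)
944*T(f/F(2), 9) = 944*(-1/8) = -118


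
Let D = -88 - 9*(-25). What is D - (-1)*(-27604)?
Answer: -27467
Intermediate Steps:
D = 137 (D = -88 + 225 = 137)
D - (-1)*(-27604) = 137 - (-1)*(-27604) = 137 - 1*27604 = 137 - 27604 = -27467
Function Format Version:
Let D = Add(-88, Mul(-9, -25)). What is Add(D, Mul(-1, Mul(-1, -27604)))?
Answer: -27467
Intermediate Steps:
D = 137 (D = Add(-88, 225) = 137)
Add(D, Mul(-1, Mul(-1, -27604))) = Add(137, Mul(-1, Mul(-1, -27604))) = Add(137, Mul(-1, 27604)) = Add(137, -27604) = -27467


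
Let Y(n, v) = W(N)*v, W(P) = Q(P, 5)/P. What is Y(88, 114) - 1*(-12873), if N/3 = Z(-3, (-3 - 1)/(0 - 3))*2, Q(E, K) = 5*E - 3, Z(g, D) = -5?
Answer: 67272/5 ≈ 13454.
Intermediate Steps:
Q(E, K) = -3 + 5*E
N = -30 (N = 3*(-5*2) = 3*(-10) = -30)
W(P) = (-3 + 5*P)/P
Y(n, v) = 51*v/10 (Y(n, v) = (5 - 3/(-30))*v = (5 - 3*(-1/30))*v = (5 + ⅒)*v = 51*v/10)
Y(88, 114) - 1*(-12873) = (51/10)*114 - 1*(-12873) = 2907/5 + 12873 = 67272/5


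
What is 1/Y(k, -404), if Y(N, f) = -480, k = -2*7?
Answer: -1/480 ≈ -0.0020833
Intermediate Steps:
k = -14
1/Y(k, -404) = 1/(-480) = -1/480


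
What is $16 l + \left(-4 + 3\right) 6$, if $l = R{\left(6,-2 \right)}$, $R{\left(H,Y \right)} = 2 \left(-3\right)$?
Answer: $-102$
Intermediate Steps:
$R{\left(H,Y \right)} = -6$
$l = -6$
$16 l + \left(-4 + 3\right) 6 = 16 \left(-6\right) + \left(-4 + 3\right) 6 = -96 - 6 = -102$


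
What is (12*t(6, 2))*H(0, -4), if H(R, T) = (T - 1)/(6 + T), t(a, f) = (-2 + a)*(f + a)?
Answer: -960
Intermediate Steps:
t(a, f) = (-2 + a)*(a + f)
H(R, T) = (-1 + T)/(6 + T)
(12*t(6, 2))*H(0, -4) = (12*(6**2 - 2*6 - 2*2 + 6*2))*((-1 - 4)/(6 - 4)) = (12*(36 - 12 - 4 + 12))*(-5/2) = (12*32)*((1/2)*(-5)) = 384*(-5/2) = -960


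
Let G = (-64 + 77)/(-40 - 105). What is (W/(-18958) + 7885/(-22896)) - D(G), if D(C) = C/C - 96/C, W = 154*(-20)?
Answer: -3024408753647/2821405392 ≈ -1072.0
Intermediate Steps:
W = -3080
G = -13/145 (G = 13/(-145) = 13*(-1/145) = -13/145 ≈ -0.089655)
D(C) = 1 - 96/C
(W/(-18958) + 7885/(-22896)) - D(G) = (-3080/(-18958) + 7885/(-22896)) - (-96 - 13/145)/(-13/145) = (-3080*(-1/18958) + 7885*(-1/22896)) - (-145)*(-13933)/(13*145) = (1540/9479 - 7885/22896) - 1*13933/13 = -39482075/217031184 - 13933/13 = -3024408753647/2821405392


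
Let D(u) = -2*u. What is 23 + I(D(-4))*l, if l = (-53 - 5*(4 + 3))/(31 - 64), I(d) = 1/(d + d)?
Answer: 139/6 ≈ 23.167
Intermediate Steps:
I(d) = 1/(2*d)
l = 8/3 (l = (-53 - 5*7)/(-33) = (-53 - 35)*(-1/33) = -88*(-1/33) = 8/3 ≈ 2.6667)
23 + I(D(-4))*l = 23 + (1/(2*((-2*(-4)))))*(8/3) = 23 + ((½)/8)*(8/3) = 23 + ((½)*(⅛))*(8/3) = 23 + (1/16)*(8/3) = 23 + ⅙ = 139/6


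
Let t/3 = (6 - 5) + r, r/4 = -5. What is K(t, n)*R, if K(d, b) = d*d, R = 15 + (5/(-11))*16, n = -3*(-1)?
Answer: 276165/11 ≈ 25106.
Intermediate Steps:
r = -20 (r = 4*(-5) = -20)
n = 3
t = -57 (t = 3*((6 - 5) - 20) = 3*(1 - 20) = 3*(-19) = -57)
R = 85/11 (R = 15 + (5*(-1/11))*16 = 15 - 5/11*16 = 15 - 80/11 = 85/11 ≈ 7.7273)
K(d, b) = d**2
K(t, n)*R = (-57)**2*(85/11) = 3249*(85/11) = 276165/11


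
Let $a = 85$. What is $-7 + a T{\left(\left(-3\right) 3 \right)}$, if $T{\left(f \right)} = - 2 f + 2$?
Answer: $1693$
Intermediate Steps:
$T{\left(f \right)} = 2 - 2 f$
$-7 + a T{\left(\left(-3\right) 3 \right)} = -7 + 85 \left(2 - 2 \left(\left(-3\right) 3\right)\right) = -7 + 85 \left(2 - -18\right) = -7 + 85 \left(2 + 18\right) = -7 + 85 \cdot 20 = -7 + 1700 = 1693$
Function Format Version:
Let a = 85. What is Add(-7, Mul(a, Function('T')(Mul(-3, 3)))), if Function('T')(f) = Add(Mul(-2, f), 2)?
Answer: 1693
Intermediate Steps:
Function('T')(f) = Add(2, Mul(-2, f))
Add(-7, Mul(a, Function('T')(Mul(-3, 3)))) = Add(-7, Mul(85, Add(2, Mul(-2, Mul(-3, 3))))) = Add(-7, Mul(85, Add(2, Mul(-2, -9)))) = Add(-7, Mul(85, Add(2, 18))) = Add(-7, Mul(85, 20)) = Add(-7, 1700) = 1693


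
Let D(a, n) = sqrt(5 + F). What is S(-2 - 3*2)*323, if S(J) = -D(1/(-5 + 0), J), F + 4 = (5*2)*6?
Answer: -323*sqrt(61) ≈ -2522.7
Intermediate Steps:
F = 56 (F = -4 + (5*2)*6 = -4 + 10*6 = -4 + 60 = 56)
D(a, n) = sqrt(61) (D(a, n) = sqrt(5 + 56) = sqrt(61))
S(J) = -sqrt(61)
S(-2 - 3*2)*323 = -sqrt(61)*323 = -323*sqrt(61)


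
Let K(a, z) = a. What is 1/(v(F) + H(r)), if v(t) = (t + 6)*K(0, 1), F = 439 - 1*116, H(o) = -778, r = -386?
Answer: -1/778 ≈ -0.0012853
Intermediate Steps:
F = 323 (F = 439 - 116 = 323)
v(t) = 0 (v(t) = (t + 6)*0 = (6 + t)*0 = 0)
1/(v(F) + H(r)) = 1/(0 - 778) = 1/(-778) = -1/778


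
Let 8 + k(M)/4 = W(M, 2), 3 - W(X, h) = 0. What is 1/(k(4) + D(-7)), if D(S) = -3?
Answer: -1/23 ≈ -0.043478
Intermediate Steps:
W(X, h) = 3 (W(X, h) = 3 - 1*0 = 3 + 0 = 3)
k(M) = -20 (k(M) = -32 + 4*3 = -32 + 12 = -20)
1/(k(4) + D(-7)) = 1/(-20 - 3) = 1/(-23) = -1/23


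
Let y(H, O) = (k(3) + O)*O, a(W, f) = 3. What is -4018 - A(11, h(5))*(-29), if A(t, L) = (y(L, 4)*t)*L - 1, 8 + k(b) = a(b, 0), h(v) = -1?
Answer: -2771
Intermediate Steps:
k(b) = -5 (k(b) = -8 + 3 = -5)
y(H, O) = O*(-5 + O) (y(H, O) = (-5 + O)*O = O*(-5 + O))
A(t, L) = -1 - 4*L*t (A(t, L) = ((4*(-5 + 4))*t)*L - 1 = ((4*(-1))*t)*L - 1 = (-4*t)*L - 1 = -4*L*t - 1 = -1 - 4*L*t)
-4018 - A(11, h(5))*(-29) = -4018 - (-1 - 4*(-1)*11)*(-29) = -4018 - (-1 + 44)*(-29) = -4018 - 43*(-29) = -4018 - 1*(-1247) = -4018 + 1247 = -2771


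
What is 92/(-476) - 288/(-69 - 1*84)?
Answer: 201/119 ≈ 1.6891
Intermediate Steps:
92/(-476) - 288/(-69 - 1*84) = 92*(-1/476) - 288/(-69 - 84) = -23/119 - 288/(-153) = -23/119 - 288*(-1/153) = -23/119 + 32/17 = 201/119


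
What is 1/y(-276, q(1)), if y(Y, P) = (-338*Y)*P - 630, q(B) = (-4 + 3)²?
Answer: 1/92658 ≈ 1.0792e-5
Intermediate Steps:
q(B) = 1 (q(B) = (-1)² = 1)
y(Y, P) = -630 - 338*P*Y (y(Y, P) = -338*P*Y - 630 = -630 - 338*P*Y)
1/y(-276, q(1)) = 1/(-630 - 338*1*(-276)) = 1/(-630 + 93288) = 1/92658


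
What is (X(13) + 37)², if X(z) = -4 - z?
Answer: 400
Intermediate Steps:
(X(13) + 37)² = ((-4 - 1*13) + 37)² = ((-4 - 13) + 37)² = (-17 + 37)² = 20² = 400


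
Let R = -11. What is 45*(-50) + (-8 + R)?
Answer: -2269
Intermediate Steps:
45*(-50) + (-8 + R) = 45*(-50) + (-8 - 11) = -2250 - 19 = -2269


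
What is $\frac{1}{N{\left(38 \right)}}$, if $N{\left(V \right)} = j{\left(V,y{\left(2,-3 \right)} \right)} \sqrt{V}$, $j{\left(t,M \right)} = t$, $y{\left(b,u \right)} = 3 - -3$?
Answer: $\frac{\sqrt{38}}{1444} \approx 0.004269$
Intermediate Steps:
$y{\left(b,u \right)} = 6$ ($y{\left(b,u \right)} = 3 + 3 = 6$)
$N{\left(V \right)} = V^{\frac{3}{2}}$ ($N{\left(V \right)} = V \sqrt{V} = V^{\frac{3}{2}}$)
$\frac{1}{N{\left(38 \right)}} = \frac{1}{38^{\frac{3}{2}}} = \frac{1}{38 \sqrt{38}} = \frac{\sqrt{38}}{1444}$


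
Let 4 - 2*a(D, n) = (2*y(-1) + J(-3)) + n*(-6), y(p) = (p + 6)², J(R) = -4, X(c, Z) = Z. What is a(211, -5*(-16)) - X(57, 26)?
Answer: 193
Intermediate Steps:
y(p) = (6 + p)²
a(D, n) = -21 + 3*n (a(D, n) = 2 - ((2*(6 - 1)² - 4) + n*(-6))/2 = 2 - ((2*5² - 4) - 6*n)/2 = 2 - ((2*25 - 4) - 6*n)/2 = 2 - ((50 - 4) - 6*n)/2 = 2 - (46 - 6*n)/2 = 2 + (-23 + 3*n) = -21 + 3*n)
a(211, -5*(-16)) - X(57, 26) = (-21 + 3*(-5*(-16))) - 1*26 = (-21 + 3*80) - 26 = (-21 + 240) - 26 = 219 - 26 = 193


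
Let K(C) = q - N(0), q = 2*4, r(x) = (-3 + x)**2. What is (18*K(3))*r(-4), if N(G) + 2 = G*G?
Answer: 8820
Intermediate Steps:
N(G) = -2 + G**2 (N(G) = -2 + G*G = -2 + G**2)
q = 8
K(C) = 10 (K(C) = 8 - (-2 + 0**2) = 8 - (-2 + 0) = 8 - 1*(-2) = 8 + 2 = 10)
(18*K(3))*r(-4) = (18*10)*(-3 - 4)**2 = 180*(-7)**2 = 180*49 = 8820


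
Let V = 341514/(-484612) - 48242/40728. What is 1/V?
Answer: -2467159692/4660979287 ≈ -0.52932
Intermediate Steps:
V = -4660979287/2467159692 (V = 341514*(-1/484612) - 48242*1/40728 = -170757/242306 - 24121/20364 = -4660979287/2467159692 ≈ -1.8892)
1/V = 1/(-4660979287/2467159692) = -2467159692/4660979287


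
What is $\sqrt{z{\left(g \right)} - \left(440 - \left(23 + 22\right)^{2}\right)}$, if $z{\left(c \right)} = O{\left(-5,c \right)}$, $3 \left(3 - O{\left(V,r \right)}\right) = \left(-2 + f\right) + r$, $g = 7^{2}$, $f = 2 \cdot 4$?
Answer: $\frac{\sqrt{14127}}{3} \approx 39.619$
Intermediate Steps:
$f = 8$
$g = 49$
$O{\left(V,r \right)} = 1 - \frac{r}{3}$ ($O{\left(V,r \right)} = 3 - \frac{\left(-2 + 8\right) + r}{3} = 3 - \frac{6 + r}{3} = 3 - \left(2 + \frac{r}{3}\right) = 1 - \frac{r}{3}$)
$z{\left(c \right)} = 1 - \frac{c}{3}$
$\sqrt{z{\left(g \right)} - \left(440 - \left(23 + 22\right)^{2}\right)} = \sqrt{\left(1 - \frac{49}{3}\right) - \left(440 - \left(23 + 22\right)^{2}\right)} = \sqrt{\left(1 - \frac{49}{3}\right) - \left(440 - 45^{2}\right)} = \sqrt{- \frac{46}{3} + \left(2025 - 440\right)} = \sqrt{- \frac{46}{3} + 1585} = \sqrt{\frac{4709}{3}} = \frac{\sqrt{14127}}{3}$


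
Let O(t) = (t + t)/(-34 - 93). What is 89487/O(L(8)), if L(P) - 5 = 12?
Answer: -11364849/34 ≈ -3.3426e+5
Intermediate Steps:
L(P) = 17 (L(P) = 5 + 12 = 17)
O(t) = -2*t/127 (O(t) = (2*t)/(-127) = (2*t)*(-1/127) = -2*t/127)
89487/O(L(8)) = 89487/((-2/127*17)) = 89487/(-34/127) = 89487*(-127/34) = -11364849/34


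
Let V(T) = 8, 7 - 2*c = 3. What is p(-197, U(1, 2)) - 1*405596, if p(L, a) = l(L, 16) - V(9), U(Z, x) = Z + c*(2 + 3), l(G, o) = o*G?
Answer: -408756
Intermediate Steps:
c = 2 (c = 7/2 - ½*3 = 7/2 - 3/2 = 2)
l(G, o) = G*o
U(Z, x) = 10 + Z (U(Z, x) = Z + 2*(2 + 3) = Z + 2*5 = Z + 10 = 10 + Z)
p(L, a) = -8 + 16*L (p(L, a) = L*16 - 1*8 = 16*L - 8 = -8 + 16*L)
p(-197, U(1, 2)) - 1*405596 = (-8 + 16*(-197)) - 1*405596 = (-8 - 3152) - 405596 = -3160 - 405596 = -408756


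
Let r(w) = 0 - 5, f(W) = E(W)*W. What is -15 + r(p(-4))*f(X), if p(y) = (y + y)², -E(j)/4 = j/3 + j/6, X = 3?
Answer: 75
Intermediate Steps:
E(j) = -2*j (E(j) = -4*(j/3 + j/6) = -2*j)
p(y) = 4*y² (p(y) = (2*y)² = 4*y²)
f(W) = -2*W² (f(W) = (-2*W)*W = -2*W²)
r(w) = -5
-15 + r(p(-4))*f(X) = -15 - (-10)*3² = -15 - (-10)*9 = -15 - 5*(-18) = -15 + 90 = 75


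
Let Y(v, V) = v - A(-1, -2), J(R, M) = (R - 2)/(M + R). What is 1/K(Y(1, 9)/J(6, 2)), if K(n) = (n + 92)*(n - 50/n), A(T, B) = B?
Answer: -3/686 ≈ -0.0043732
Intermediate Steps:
J(R, M) = (-2 + R)/(M + R)
Y(v, V) = 2 + v (Y(v, V) = v - 1*(-2) = v + 2 = 2 + v)
K(n) = (92 + n)*(n - 50/n)
1/K(Y(1, 9)/J(6, 2)) = 1/(-50 + ((2 + 1)/(((-2 + 6)/(2 + 6))))**2 - 4600*(-2 + 6)/((2 + 1)*(2 + 6)) + 92*((2 + 1)/(((-2 + 6)/(2 + 6))))) = 1/(-50 + (3/((4/8)))**2 - 4600/(3/((4/8))) + 92*(3/((4/8)))) = 1/(-50 + (3/(((1/8)*4)))**2 - 4600/(3/(((1/8)*4))) + 92*(3/(((1/8)*4)))) = 1/(-50 + (3/(1/2))**2 - 4600/(3/(1/2)) + 92*(3/(1/2))) = 1/(-50 + (3*2)**2 - 4600/(3*2) + 92*(3*2)) = 1/(-50 + 6**2 - 4600/6 + 92*6) = 1/(-50 + 36 - 4600*1/6 + 552) = 1/(-50 + 36 - 2300/3 + 552) = 1/(-686/3) = -3/686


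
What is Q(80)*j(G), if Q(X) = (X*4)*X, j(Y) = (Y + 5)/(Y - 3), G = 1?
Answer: -76800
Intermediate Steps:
j(Y) = (5 + Y)/(-3 + Y)
Q(X) = 4*X² (Q(X) = (4*X)*X = 4*X²)
Q(80)*j(G) = (4*80²)*((5 + 1)/(-3 + 1)) = (4*6400)*(6/(-2)) = 25600*(-½*6) = 25600*(-3) = -76800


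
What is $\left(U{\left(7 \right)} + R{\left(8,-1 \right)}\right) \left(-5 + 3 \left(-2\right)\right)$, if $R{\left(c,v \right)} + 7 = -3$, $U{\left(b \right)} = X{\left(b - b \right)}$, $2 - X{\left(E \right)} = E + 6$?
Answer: $154$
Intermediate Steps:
$X{\left(E \right)} = -4 - E$ ($X{\left(E \right)} = 2 - \left(E + 6\right) = 2 - \left(6 + E\right) = -4 - E$)
$U{\left(b \right)} = -4$ ($U{\left(b \right)} = -4 - \left(b - b\right) = -4 - 0 = -4 + 0 = -4$)
$R{\left(c,v \right)} = -10$ ($R{\left(c,v \right)} = -7 - 3 = -10$)
$\left(U{\left(7 \right)} + R{\left(8,-1 \right)}\right) \left(-5 + 3 \left(-2\right)\right) = \left(-4 - 10\right) \left(-5 + 3 \left(-2\right)\right) = - 14 \left(-5 - 6\right) = \left(-14\right) \left(-11\right) = 154$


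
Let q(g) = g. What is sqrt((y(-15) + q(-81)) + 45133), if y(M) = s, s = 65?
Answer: 9*sqrt(557) ≈ 212.41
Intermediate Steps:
y(M) = 65
sqrt((y(-15) + q(-81)) + 45133) = sqrt((65 - 81) + 45133) = sqrt(-16 + 45133) = sqrt(45117) = 9*sqrt(557)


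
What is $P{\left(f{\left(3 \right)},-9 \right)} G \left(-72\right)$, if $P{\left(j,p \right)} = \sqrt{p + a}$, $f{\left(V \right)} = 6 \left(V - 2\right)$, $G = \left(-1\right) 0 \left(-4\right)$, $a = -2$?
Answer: $0$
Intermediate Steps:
$G = 0$ ($G = 0 \left(-4\right) = 0$)
$f{\left(V \right)} = -12 + 6 V$ ($f{\left(V \right)} = 6 \left(-2 + V\right) = -12 + 6 V$)
$P{\left(j,p \right)} = \sqrt{-2 + p}$ ($P{\left(j,p \right)} = \sqrt{p - 2} = \sqrt{-2 + p}$)
$P{\left(f{\left(3 \right)},-9 \right)} G \left(-72\right) = \sqrt{-2 - 9} \cdot 0 \left(-72\right) = \sqrt{-11} \cdot 0 \left(-72\right) = i \sqrt{11} \cdot 0 \left(-72\right) = 0 \left(-72\right) = 0$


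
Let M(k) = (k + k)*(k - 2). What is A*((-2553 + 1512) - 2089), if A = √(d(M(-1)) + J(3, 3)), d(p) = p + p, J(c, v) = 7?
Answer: -3130*√19 ≈ -13643.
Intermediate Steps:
M(k) = 2*k*(-2 + k) (M(k) = (2*k)*(-2 + k) = 2*k*(-2 + k))
d(p) = 2*p
A = √19 (A = √(2*(2*(-1)*(-2 - 1)) + 7) = √(2*(2*(-1)*(-3)) + 7) = √(2*6 + 7) = √(12 + 7) = √19 ≈ 4.3589)
A*((-2553 + 1512) - 2089) = √19*((-2553 + 1512) - 2089) = √19*(-1041 - 2089) = √19*(-3130) = -3130*√19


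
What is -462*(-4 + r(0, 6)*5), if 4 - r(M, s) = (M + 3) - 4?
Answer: -9702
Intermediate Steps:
r(M, s) = 5 - M (r(M, s) = 4 - ((M + 3) - 4) = 4 - ((3 + M) - 4) = 4 - (-1 + M) = 4 + (1 - M) = 5 - M)
-462*(-4 + r(0, 6)*5) = -462*(-4 + (5 - 1*0)*5) = -462*(-4 + (5 + 0)*5) = -462*(-4 + 5*5) = -462*(-4 + 25) = -462*21 = -9702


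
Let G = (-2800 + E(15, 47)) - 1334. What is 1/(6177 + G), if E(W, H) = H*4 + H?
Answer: 1/2278 ≈ 0.00043898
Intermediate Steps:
E(W, H) = 5*H (E(W, H) = 4*H + H = 5*H)
G = -3899 (G = (-2800 + 5*47) - 1334 = (-2800 + 235) - 1334 = -2565 - 1334 = -3899)
1/(6177 + G) = 1/(6177 - 3899) = 1/2278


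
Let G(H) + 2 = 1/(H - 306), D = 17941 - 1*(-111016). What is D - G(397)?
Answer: 11735268/91 ≈ 1.2896e+5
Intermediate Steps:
D = 128957 (D = 17941 + 111016 = 128957)
G(H) = -2 + 1/(-306 + H) (G(H) = -2 + 1/(H - 306) = -2 + 1/(-306 + H))
D - G(397) = 128957 - (613 - 2*397)/(-306 + 397) = 128957 - (613 - 794)/91 = 128957 - (-181)/91 = 128957 - 1*(-181/91) = 128957 + 181/91 = 11735268/91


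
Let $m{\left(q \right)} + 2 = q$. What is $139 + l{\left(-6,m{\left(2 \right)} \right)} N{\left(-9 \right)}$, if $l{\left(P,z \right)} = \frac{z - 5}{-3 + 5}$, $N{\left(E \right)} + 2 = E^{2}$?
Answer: $- \frac{117}{2} \approx -58.5$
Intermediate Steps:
$m{\left(q \right)} = -2 + q$
$N{\left(E \right)} = -2 + E^{2}$
$l{\left(P,z \right)} = - \frac{5}{2} + \frac{z}{2}$ ($l{\left(P,z \right)} = \frac{-5 + z}{2} = \left(-5 + z\right) \frac{1}{2} = - \frac{5}{2} + \frac{z}{2}$)
$139 + l{\left(-6,m{\left(2 \right)} \right)} N{\left(-9 \right)} = 139 + \left(- \frac{5}{2} + \frac{-2 + 2}{2}\right) \left(-2 + \left(-9\right)^{2}\right) = 139 + \left(- \frac{5}{2} + \frac{1}{2} \cdot 0\right) \left(-2 + 81\right) = 139 + \left(- \frac{5}{2} + 0\right) 79 = 139 - \frac{395}{2} = - \frac{117}{2}$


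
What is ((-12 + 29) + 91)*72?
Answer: 7776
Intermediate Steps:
((-12 + 29) + 91)*72 = (17 + 91)*72 = 108*72 = 7776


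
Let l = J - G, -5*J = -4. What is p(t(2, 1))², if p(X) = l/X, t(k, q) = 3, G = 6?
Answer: 676/225 ≈ 3.0044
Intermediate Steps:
J = ⅘ (J = -⅕*(-4) = ⅘ ≈ 0.80000)
l = -26/5 (l = ⅘ - 1*6 = ⅘ - 6 = -26/5 ≈ -5.2000)
p(X) = -26/(5*X)
p(t(2, 1))² = (-26/5/3)² = (-26/5*⅓)² = (-26/15)² = 676/225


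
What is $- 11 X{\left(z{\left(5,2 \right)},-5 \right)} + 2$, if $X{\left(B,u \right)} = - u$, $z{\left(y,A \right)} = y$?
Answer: $-53$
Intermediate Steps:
$- 11 X{\left(z{\left(5,2 \right)},-5 \right)} + 2 = - 11 \left(\left(-1\right) \left(-5\right)\right) + 2 = \left(-11\right) 5 + 2 = -55 + 2 = -53$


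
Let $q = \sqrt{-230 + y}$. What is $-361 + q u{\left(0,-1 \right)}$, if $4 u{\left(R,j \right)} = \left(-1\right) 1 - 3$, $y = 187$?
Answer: $-361 - i \sqrt{43} \approx -361.0 - 6.5574 i$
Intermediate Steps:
$q = i \sqrt{43}$ ($q = \sqrt{-230 + 187} = \sqrt{-43} = i \sqrt{43} \approx 6.5574 i$)
$u{\left(R,j \right)} = -1$ ($u{\left(R,j \right)} = \frac{\left(-1\right) 1 - 3}{4} = \frac{-1 - 3}{4} = \frac{1}{4} \left(-4\right) = -1$)
$-361 + q u{\left(0,-1 \right)} = -361 + i \sqrt{43} \left(-1\right) = -361 - i \sqrt{43}$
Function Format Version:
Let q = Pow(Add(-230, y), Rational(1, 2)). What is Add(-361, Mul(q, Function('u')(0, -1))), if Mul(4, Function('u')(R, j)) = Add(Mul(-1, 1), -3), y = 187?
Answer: Add(-361, Mul(-1, I, Pow(43, Rational(1, 2)))) ≈ Add(-361.00, Mul(-6.5574, I))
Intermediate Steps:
q = Mul(I, Pow(43, Rational(1, 2))) (q = Pow(Add(-230, 187), Rational(1, 2)) = Pow(-43, Rational(1, 2)) = Mul(I, Pow(43, Rational(1, 2))) ≈ Mul(6.5574, I))
Function('u')(R, j) = -1 (Function('u')(R, j) = Mul(Rational(1, 4), Add(Mul(-1, 1), -3)) = Mul(Rational(1, 4), Add(-1, -3)) = Mul(Rational(1, 4), -4) = -1)
Add(-361, Mul(q, Function('u')(0, -1))) = Add(-361, Mul(Mul(I, Pow(43, Rational(1, 2))), -1)) = Add(-361, Mul(-1, I, Pow(43, Rational(1, 2))))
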